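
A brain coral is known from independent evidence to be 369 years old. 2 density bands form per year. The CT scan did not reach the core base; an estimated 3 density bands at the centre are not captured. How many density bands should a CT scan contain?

With 2 density bands per year, 369 years would produce 369 × 2 = 738 density bands.
Less the 3 uncaptured density bands: 738 − 3 = 735.

735 density bands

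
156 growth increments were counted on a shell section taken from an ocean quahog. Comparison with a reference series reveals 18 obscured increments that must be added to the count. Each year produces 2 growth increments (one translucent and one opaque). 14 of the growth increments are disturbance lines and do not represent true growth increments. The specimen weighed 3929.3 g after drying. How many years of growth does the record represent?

80 years

Correcting the raw count gives 156 − 14 + 18 = 160 true growth increments.
Dividing by 2 growth increments per year: 160 / 2 = 80 years.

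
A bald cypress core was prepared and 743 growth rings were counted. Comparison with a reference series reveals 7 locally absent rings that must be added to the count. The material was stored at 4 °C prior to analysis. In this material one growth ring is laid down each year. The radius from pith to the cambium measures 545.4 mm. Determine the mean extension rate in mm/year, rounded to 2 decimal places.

True growth ring count = 743 + 7 = 750.
Mean rate = 545.4 mm / 750 years ≈ 0.73 mm/year.

0.73 mm/year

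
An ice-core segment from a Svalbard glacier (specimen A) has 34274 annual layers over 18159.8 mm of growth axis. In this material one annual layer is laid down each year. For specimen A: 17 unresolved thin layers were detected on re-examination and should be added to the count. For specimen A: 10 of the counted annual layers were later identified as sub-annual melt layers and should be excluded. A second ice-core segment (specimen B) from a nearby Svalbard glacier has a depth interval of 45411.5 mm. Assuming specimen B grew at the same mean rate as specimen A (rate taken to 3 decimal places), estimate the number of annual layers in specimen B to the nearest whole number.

Specimen A: correcting the raw count gives 34274 − 10 + 17 = 34281 true annual layers.
A: Extension rate ≈ 18159.8 / 34281 = 0.530 mm/year.
B spans 45411.5 / 0.530 = 85682.08 years ≈ 85682 annual layers.

85682 annual layers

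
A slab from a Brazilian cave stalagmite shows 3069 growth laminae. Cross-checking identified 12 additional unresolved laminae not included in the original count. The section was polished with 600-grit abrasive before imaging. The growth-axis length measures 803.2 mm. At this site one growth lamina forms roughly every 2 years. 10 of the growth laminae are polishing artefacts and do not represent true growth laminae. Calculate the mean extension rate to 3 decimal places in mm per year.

0.131 mm per year

True growth lamina count = 3069 − 10 + 12 = 3071.
Multiplying by 2 years per growth lamina: 3071 × 2 = 6142 years.
Extension rate ≈ 803.2 / 6142 = 0.131 mm per year.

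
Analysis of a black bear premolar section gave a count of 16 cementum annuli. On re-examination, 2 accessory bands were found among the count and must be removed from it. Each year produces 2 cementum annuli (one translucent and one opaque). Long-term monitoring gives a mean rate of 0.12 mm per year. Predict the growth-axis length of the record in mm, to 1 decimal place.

0.8 mm

Adjusted count: 16 − 2 = 14 cementum annuli.
With 2 cementum annuli per year, 14 / 2 = 7 years.
Predicted length = 0.12 mm/year × 7 years = 0.8 mm.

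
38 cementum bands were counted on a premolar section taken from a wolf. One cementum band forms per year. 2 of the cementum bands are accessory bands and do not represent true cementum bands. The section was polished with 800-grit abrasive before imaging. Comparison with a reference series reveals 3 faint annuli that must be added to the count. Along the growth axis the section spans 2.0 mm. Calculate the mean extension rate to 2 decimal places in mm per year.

Correcting the raw count gives 38 − 2 + 3 = 39 true cementum bands.
2.0 mm over 39 years gives 2.0 / 39 ≈ 0.05 mm per year.

0.05 mm per year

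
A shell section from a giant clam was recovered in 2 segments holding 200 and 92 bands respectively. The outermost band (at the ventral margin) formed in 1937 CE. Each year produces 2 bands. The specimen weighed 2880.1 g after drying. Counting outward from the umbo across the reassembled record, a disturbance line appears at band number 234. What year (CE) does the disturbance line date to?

Total bands = 200 + 92 = 292.
292 − 234 = 58 bands lie beyond the disturbance line toward the ventral margin.
With 2 bands per year, 58 / 2 = 29 years.
1937 − 29 = 1908 CE.

1908 CE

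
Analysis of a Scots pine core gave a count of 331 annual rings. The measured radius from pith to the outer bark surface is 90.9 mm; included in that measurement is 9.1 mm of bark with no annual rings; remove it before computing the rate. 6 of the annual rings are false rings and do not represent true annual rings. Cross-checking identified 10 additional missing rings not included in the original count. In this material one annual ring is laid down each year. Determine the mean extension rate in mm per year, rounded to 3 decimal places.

0.244 mm per year

Correcting the raw count gives 331 − 6 + 10 = 335 true annual rings.
Removing the 9.1 mm offcut leaves 90.9 − 9.1 = 81.8 mm.
Extension rate ≈ 81.8 / 335 = 0.244 mm per year.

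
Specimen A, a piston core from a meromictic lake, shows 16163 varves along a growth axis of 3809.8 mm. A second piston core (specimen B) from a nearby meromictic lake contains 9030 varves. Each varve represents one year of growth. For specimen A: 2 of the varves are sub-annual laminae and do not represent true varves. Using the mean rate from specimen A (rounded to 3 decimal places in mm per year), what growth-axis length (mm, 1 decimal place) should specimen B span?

Specimen A: true varve count = 16163 − 2 = 16161.
A: Mean rate = 3809.8 mm / 16161 years ≈ 0.236 mm per year.
For B, 0.236 mm/year × 9030 years = 2131.1 mm.

2131.1 mm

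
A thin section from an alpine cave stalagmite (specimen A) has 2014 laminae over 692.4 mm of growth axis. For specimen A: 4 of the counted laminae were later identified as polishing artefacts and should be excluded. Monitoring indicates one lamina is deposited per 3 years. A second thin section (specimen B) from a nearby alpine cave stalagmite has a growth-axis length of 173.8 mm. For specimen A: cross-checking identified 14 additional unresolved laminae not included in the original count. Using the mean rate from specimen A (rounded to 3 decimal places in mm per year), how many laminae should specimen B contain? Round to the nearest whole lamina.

Specimen A: after corrections the count is 2014 − 4 + 14 = 2024 laminae.
Specimen A: multiplying by 3 years per lamina: 2024 × 3 = 6072 years.
A: Mean rate = 692.4 mm / 6072 years ≈ 0.114 mm/yr.
Specimen B: 173.8 mm / 0.114 mm per year = 1524.56 years; at 3 years per lamina that is 1524.56 / 3 ≈ 508 laminae.

508 laminae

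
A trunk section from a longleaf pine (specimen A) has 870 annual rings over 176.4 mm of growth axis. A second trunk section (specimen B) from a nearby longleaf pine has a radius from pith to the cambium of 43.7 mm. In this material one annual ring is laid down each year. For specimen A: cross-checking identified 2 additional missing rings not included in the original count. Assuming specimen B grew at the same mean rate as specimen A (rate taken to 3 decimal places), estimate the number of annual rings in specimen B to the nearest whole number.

216 annual rings

Specimen A: adjusted count: 870 + 2 = 872 annual rings.
A: Extension rate ≈ 176.4 / 872 = 0.202 mm/year.
B spans 43.7 / 0.202 = 216.34 years ≈ 216 annual rings.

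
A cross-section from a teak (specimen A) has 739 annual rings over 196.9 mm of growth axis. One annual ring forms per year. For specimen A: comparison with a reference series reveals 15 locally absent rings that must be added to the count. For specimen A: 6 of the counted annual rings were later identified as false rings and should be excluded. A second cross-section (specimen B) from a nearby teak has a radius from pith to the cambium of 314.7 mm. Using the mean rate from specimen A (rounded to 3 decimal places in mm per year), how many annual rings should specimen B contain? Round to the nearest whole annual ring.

1197 annual rings

Specimen A: correcting the raw count gives 739 − 6 + 15 = 748 true annual rings.
A: Mean rate = 196.9 mm / 748 years ≈ 0.263 mm/year.
For B, 314.7 / 0.263 = 1196.58 years ≈ 1197 annual rings.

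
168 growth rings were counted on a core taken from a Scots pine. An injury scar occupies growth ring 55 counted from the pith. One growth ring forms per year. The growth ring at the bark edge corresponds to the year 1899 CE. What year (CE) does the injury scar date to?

168 − 55 = 113 growth rings lie beyond the injury scar toward the bark edge.
1899 − 113 = 1786 CE.

1786 CE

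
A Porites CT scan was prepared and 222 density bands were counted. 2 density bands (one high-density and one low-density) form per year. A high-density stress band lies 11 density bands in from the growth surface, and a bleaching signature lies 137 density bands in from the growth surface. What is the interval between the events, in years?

63 years

The two markers are separated by 137 − 11 = 126 density bands.
Dividing by 2 density bands per year: 126 / 2 = 63 years.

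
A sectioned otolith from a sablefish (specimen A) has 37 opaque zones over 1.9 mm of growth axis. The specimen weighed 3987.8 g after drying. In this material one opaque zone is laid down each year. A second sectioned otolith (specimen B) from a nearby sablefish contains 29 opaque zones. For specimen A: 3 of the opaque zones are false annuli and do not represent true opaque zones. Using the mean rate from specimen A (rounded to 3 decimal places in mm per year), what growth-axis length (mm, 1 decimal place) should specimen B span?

1.6 mm

Specimen A: adjusted count: 37 − 3 = 34 opaque zones.
A: 1.9 mm over 34 years gives 1.9 / 34 ≈ 0.056 mm/yr.
Length of B = 0.056 × 29 = 1.6 mm.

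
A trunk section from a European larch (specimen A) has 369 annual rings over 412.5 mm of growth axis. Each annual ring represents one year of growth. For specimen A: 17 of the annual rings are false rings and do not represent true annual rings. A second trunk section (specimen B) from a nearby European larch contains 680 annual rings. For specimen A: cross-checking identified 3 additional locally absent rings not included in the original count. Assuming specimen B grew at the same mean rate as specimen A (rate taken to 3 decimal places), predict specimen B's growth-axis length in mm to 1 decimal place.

Specimen A: correcting the raw count gives 369 − 17 + 3 = 355 true annual rings.
A: 412.5 mm over 355 years gives 412.5 / 355 ≈ 1.162 mm/year.
B's length ≈ 1.162 × 680 = 790.2 mm.

790.2 mm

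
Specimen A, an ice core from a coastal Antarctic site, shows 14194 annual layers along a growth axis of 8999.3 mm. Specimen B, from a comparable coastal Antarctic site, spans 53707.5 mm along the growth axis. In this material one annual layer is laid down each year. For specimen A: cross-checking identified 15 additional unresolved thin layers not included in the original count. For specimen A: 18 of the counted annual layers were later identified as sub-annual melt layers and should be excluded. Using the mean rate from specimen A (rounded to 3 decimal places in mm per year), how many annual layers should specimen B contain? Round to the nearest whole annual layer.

84712 annual layers

Specimen A: true annual layer count = 14194 − 18 + 15 = 14191.
A: Mean rate = 8999.3 mm / 14191 years ≈ 0.634 mm/year.
For B, 53707.5 / 0.634 = 84712.15 years ≈ 84712 annual layers.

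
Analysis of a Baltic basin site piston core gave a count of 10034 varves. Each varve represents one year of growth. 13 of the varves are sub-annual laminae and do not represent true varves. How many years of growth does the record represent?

10021 yr

Adjusted count: 10034 − 13 = 10021 varves.
At one varve per year, that is 10021 years.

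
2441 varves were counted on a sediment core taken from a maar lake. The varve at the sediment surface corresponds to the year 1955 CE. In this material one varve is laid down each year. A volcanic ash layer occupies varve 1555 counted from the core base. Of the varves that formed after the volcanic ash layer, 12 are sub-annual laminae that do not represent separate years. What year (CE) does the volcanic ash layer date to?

1081 CE

2441 − 1555 = 886 varves lie beyond the volcanic ash layer toward the sediment surface.
Excluding 12 false varves: 886 − 12 = 874.
The varve at the sediment surface is 1955 CE, so the volcanic ash layer dates to 1955 − 874 = 1081 CE.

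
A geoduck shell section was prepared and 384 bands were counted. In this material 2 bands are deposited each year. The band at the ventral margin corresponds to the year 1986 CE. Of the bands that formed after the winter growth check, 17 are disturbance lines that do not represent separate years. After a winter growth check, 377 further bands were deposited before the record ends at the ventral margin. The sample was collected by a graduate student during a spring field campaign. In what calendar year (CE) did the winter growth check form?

377 bands formed after the winter growth check.
Excluding 17 false bands: 377 − 17 = 360.
360 bands at 2 per year is 360 / 2 = 180 years.
Counting back 180 years from 1986 CE places the winter growth check in 1986 − 180 = 1806 CE.

1806 CE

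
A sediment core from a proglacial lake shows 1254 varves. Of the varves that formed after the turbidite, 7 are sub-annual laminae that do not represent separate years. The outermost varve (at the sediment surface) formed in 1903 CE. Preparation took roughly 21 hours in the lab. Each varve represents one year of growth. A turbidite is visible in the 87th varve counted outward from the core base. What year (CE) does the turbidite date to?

The turbidite sits at varve 87 from the core base, so 1254 − 87 = 1167 varves formed after it.
Removing the 7 false varves leaves 1167 − 7 = 1160 true varves beyond the turbidite.
Counting back 1160 years from 1903 CE places the turbidite in 1903 − 1160 = 743 CE.

743 CE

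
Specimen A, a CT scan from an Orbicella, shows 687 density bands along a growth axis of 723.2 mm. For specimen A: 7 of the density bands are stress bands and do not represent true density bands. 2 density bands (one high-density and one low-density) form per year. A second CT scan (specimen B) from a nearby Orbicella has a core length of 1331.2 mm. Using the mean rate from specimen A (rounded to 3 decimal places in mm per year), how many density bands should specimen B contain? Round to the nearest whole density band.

1252 density bands

Specimen A: true density band count = 687 − 7 = 680.
Specimen A: with 2 density bands per year, 680 / 2 = 340 years.
A: Mean rate = 723.2 mm / 340 years ≈ 2.127 mm per year.
For B, 1331.2 / 2.127 = 625.86 years; at 2 density bands per year that is 625.86 × 2 ≈ 1252 density bands.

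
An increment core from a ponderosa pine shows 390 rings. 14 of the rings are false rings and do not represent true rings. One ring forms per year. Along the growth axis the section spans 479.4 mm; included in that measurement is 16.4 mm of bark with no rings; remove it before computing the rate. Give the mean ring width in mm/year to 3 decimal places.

Adjusted count: 390 − 14 = 376 rings.
The growth record spans 479.4 − 16.4 = 463.0 mm.
Mean rate = 463.0 mm / 376 years ≈ 1.231 mm/year.

1.231 mm/year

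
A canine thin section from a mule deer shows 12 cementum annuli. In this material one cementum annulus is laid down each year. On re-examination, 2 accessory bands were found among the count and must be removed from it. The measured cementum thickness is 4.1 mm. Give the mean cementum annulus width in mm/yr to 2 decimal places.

0.41 mm/yr

Correcting the raw count gives 12 − 2 = 10 true cementum annuli.
4.1 mm over 10 years gives 4.1 / 10 ≈ 0.41 mm/yr.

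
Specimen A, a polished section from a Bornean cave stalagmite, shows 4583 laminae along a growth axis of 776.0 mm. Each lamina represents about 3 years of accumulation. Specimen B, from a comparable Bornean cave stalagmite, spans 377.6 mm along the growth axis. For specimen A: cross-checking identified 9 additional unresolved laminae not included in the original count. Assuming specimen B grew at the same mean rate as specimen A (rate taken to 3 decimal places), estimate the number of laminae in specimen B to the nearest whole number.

Specimen A: after corrections the count is 4583 + 9 = 4592 laminae.
Specimen A: multiplying by 3 years per lamina: 4592 × 3 = 13776 years.
A: 776.0 mm over 13776 years gives 776.0 / 13776 ≈ 0.056 mm per year.
B spans 377.6 / 0.056 = 6742.86 years; at 3 years per lamina that is 6742.86 / 3 ≈ 2248 laminae.

2248 laminae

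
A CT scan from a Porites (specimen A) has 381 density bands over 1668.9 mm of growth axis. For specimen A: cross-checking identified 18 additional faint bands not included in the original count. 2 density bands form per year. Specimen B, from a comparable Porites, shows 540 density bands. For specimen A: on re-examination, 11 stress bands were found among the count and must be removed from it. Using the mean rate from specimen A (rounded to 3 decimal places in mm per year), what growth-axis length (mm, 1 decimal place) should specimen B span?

2322.8 mm

Specimen A: adjusted count: 381 − 11 + 18 = 388 density bands.
Specimen A: with 2 density bands per year, 388 / 2 = 194 years.
A: 1668.9 mm over 194 years gives 1668.9 / 194 ≈ 8.603 mm/year.
Specimen B: 540 density bands at 2 per year is 540 / 2 = 270 years. Length of B = 8.603 × 270 = 2322.8 mm.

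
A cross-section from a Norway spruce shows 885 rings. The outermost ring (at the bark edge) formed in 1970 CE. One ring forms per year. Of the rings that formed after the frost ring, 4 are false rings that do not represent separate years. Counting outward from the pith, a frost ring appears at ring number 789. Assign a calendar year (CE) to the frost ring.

1878 CE

885 − 789 = 96 rings lie beyond the frost ring toward the bark edge.
Removing the 4 false rings leaves 96 − 4 = 92 true rings beyond the frost ring.
1970 − 92 = 1878 CE.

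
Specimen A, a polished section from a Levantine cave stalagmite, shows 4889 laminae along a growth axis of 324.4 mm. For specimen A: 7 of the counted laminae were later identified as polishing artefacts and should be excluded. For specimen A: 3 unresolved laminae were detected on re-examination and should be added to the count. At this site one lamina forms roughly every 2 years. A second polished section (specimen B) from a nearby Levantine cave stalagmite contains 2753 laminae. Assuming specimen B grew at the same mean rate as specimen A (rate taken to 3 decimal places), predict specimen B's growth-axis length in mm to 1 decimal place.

181.7 mm

Specimen A: correcting the raw count gives 4889 − 7 + 3 = 4885 true laminae.
Specimen A: at 2 years per lamina, 4885 × 2 = 9770 years.
A: Extension rate ≈ 324.4 / 9770 = 0.033 mm per year.
Specimen B: at 2 years per lamina, 2753 × 2 = 5506 years. For B, 0.033 mm/year × 5506 years = 181.7 mm.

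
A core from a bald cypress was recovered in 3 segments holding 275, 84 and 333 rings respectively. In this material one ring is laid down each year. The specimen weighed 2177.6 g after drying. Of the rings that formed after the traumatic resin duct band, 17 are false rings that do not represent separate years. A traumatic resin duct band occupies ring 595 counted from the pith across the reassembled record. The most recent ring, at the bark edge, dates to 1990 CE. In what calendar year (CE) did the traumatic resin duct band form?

Total rings = 275 + 84 + 333 = 692.
The traumatic resin duct band sits at ring 595 from the pith, so 692 − 595 = 97 rings formed after it.
Removing the 17 false rings leaves 97 − 17 = 80 true rings beyond the traumatic resin duct band.
Counting back 80 years from 1990 CE places the traumatic resin duct band in 1990 − 80 = 1910 CE.

1910 CE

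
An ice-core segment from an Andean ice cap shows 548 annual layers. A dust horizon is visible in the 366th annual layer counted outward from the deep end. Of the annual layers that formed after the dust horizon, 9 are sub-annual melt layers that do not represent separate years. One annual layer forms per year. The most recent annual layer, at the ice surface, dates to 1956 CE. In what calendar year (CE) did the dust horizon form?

1783 CE

Between annual layer 366 and the ice surface there are 548 − 366 = 182 annual layers.
182 − 9 false = 173 true annual layers after the dust horizon.
Counting back 173 years from 1956 CE places the dust horizon in 1956 − 173 = 1783 CE.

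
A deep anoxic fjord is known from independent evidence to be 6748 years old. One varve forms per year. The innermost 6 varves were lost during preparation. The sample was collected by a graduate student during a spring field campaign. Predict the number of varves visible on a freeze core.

At one varve per year, 6748 years correspond to 6748 varves.
Subtracting the 6 varves not captured gives 6748 − 6 = 6742 varves in the record.

6742 varves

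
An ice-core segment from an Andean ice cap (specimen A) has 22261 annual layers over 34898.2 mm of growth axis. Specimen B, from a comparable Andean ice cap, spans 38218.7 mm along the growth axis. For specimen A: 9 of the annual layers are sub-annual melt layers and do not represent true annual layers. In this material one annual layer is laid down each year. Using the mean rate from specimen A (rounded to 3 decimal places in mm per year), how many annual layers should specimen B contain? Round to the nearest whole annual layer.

Specimen A: true annual layer count = 22261 − 9 = 22252.
A: Extension rate ≈ 34898.2 / 22252 = 1.568 mm per year.
B spans 38218.7 / 1.568 = 24374.17 years ≈ 24374 annual layers.

24374 annual layers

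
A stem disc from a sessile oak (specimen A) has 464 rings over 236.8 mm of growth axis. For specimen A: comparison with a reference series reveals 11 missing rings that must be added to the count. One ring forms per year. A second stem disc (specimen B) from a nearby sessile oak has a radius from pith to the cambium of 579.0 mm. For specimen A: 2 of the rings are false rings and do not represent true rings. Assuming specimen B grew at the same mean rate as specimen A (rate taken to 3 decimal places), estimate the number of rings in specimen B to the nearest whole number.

1156 rings

Specimen A: correcting the raw count gives 464 − 2 + 11 = 473 true rings.
A: Mean rate = 236.8 mm / 473 years ≈ 0.501 mm/year.
Specimen B: 579.0 mm / 0.501 mm per year = 1155.69 years ≈ 1156 rings.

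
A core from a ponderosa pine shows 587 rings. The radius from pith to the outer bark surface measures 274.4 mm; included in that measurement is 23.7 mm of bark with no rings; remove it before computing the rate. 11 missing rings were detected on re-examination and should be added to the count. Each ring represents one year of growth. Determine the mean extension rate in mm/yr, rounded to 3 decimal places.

True ring count = 587 + 11 = 598.
Net length = 274.4 − 23.7 = 250.7 mm.
250.7 mm over 598 years gives 250.7 / 598 ≈ 0.419 mm/yr.

0.419 mm/yr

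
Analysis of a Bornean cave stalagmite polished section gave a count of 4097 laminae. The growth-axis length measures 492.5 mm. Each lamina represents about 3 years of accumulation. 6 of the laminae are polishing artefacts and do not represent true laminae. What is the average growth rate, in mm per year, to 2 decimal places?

0.04 mm per year

Adjusted count: 4097 − 6 = 4091 laminae.
At 3 years per lamina, 4091 × 3 = 12273 years.
Mean rate = 492.5 mm / 12273 years ≈ 0.04 mm per year.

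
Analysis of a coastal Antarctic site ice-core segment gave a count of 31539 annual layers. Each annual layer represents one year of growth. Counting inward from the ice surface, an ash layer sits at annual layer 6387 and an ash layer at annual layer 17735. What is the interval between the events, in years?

11348 years

17735 − 6387 = 11348 annual layers lie between the two events.
That is 11348 years at one annual layer per year.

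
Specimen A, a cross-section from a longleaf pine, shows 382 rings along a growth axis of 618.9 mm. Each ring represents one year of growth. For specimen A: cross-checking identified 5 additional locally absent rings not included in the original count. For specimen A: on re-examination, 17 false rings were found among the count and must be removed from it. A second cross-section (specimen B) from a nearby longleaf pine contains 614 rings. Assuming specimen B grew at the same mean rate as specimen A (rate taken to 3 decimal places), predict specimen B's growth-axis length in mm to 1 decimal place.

Specimen A: correcting the raw count gives 382 − 17 + 5 = 370 true rings.
A: 618.9 mm over 370 years gives 618.9 / 370 ≈ 1.673 mm/yr.
B's length ≈ 1.673 × 614 = 1027.2 mm.

1027.2 mm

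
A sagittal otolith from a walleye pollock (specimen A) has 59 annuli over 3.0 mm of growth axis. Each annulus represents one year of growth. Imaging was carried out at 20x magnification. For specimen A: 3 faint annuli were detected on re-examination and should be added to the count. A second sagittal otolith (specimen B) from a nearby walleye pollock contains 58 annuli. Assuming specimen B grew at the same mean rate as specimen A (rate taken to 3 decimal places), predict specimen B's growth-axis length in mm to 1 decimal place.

2.8 mm

Specimen A: correcting the raw count gives 59 + 3 = 62 true annuli.
A: Extension rate ≈ 3.0 / 62 = 0.048 mm/year.
For B, 0.048 mm/year × 58 years = 2.8 mm.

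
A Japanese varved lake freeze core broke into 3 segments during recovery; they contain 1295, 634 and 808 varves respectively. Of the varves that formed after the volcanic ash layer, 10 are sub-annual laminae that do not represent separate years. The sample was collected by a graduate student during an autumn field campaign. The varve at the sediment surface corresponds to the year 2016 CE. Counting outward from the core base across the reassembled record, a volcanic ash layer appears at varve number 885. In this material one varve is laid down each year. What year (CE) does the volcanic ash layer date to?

Total varves = 1295 + 634 + 808 = 2737.
The volcanic ash layer sits at varve 885 from the core base, so 2737 − 885 = 1852 varves formed after it.
1852 − 10 false = 1842 true varves after the volcanic ash layer.
2016 − 1842 = 174 CE.

174 CE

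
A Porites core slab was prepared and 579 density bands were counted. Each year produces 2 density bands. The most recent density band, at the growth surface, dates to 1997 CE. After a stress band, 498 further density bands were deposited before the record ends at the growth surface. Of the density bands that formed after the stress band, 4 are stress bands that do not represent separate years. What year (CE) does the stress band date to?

498 density bands formed after the stress band.
Removing the 4 false density bands leaves 498 − 4 = 494 true density bands beyond the stress band.
494 density bands at 2 per year is 494 / 2 = 247 years.
1997 − 247 = 1750 CE.

1750 CE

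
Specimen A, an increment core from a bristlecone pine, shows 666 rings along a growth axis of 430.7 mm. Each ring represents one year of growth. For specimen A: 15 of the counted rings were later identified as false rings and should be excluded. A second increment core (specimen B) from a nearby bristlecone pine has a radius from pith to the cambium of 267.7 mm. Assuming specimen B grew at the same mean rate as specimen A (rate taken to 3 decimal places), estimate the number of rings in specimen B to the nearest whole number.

Specimen A: adjusted count: 666 − 15 = 651 rings.
A: Extension rate ≈ 430.7 / 651 = 0.662 mm/year.
For B, 267.7 / 0.662 = 404.38 years ≈ 404 rings.

404 rings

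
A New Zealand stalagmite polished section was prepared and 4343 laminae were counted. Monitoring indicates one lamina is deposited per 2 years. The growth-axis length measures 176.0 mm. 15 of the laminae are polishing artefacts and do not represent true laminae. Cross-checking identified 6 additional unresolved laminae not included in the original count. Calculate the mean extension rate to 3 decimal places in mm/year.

0.020 mm/year

Adjusted count: 4343 − 15 + 6 = 4334 laminae.
Multiplying by 2 years per lamina: 4334 × 2 = 8668 years.
Mean rate = 176.0 mm / 8668 years ≈ 0.020 mm/year.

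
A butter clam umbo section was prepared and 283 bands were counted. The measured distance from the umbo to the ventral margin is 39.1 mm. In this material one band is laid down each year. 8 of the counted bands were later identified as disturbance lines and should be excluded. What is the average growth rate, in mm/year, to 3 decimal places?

True band count = 283 − 8 = 275.
Extension rate ≈ 39.1 / 275 = 0.142 mm/year.

0.142 mm/year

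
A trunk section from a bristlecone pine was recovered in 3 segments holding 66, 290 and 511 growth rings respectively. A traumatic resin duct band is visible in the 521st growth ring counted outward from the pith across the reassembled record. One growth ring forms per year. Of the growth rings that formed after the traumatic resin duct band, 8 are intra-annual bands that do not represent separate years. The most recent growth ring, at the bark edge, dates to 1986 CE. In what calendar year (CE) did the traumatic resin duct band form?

1648 CE

Total growth rings = 66 + 290 + 511 = 867.
Between growth ring 521 and the bark edge there are 867 − 521 = 346 growth rings.
346 − 8 false = 338 true growth rings after the traumatic resin duct band.
1986 − 338 = 1648 CE.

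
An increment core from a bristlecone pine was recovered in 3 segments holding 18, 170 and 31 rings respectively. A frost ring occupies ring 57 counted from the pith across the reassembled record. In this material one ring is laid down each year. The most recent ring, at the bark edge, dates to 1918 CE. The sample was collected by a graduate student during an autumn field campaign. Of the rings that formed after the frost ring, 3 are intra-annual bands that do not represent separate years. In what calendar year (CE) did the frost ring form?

1759 CE

Total rings = 18 + 170 + 31 = 219.
219 − 57 = 162 rings lie beyond the frost ring toward the bark edge.
Excluding 3 false rings: 162 − 3 = 159.
Counting back 159 years from 1918 CE places the frost ring in 1918 − 159 = 1759 CE.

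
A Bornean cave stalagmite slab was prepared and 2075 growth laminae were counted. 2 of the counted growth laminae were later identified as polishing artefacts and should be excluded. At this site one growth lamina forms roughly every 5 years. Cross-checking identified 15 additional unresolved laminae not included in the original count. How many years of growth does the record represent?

10440 years

Correcting the raw count gives 2075 − 2 + 15 = 2088 true growth laminae.
2088 growth laminae at 5 years each span 2088 × 5 = 10440 years.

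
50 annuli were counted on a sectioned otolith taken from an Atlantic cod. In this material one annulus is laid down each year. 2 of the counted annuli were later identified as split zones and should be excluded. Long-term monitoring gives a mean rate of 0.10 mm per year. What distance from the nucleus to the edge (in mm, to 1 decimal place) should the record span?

4.8 mm

After corrections the count is 50 − 2 = 48 annuli.
48 years at 0.10 mm/year gives 0.10 × 48 = 4.8 mm.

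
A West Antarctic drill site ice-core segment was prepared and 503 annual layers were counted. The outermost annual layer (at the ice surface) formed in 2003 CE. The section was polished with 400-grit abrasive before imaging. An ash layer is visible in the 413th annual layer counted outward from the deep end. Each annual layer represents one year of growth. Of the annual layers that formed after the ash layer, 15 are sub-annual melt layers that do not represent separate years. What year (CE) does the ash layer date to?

1928 CE

The ash layer sits at annual layer 413 from the deep end, so 503 − 413 = 90 annual layers formed after it.
90 − 15 false = 75 true annual layers after the ash layer.
Counting back 75 years from 2003 CE places the ash layer in 2003 − 75 = 1928 CE.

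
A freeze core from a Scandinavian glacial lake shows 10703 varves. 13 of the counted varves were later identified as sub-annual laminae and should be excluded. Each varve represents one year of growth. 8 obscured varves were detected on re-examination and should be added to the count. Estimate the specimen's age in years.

10698 yr

After corrections the count is 10703 − 13 + 8 = 10698 varves.
With a one-to-one varve periodicity this is 10698 years.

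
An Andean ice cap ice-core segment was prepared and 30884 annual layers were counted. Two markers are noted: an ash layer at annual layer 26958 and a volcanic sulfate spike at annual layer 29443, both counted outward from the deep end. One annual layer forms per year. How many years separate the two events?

The two markers are separated by 29443 − 26958 = 2485 annual layers.
That is 2485 years at one annual layer per year.

2485 yr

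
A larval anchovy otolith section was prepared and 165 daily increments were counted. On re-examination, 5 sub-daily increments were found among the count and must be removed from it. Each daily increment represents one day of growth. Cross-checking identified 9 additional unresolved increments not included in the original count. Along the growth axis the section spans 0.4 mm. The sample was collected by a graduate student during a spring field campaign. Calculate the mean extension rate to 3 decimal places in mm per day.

True daily increment count = 165 − 5 + 9 = 169.
Mean rate = 0.4 mm / 169 days ≈ 0.002 mm per day.

0.002 mm per day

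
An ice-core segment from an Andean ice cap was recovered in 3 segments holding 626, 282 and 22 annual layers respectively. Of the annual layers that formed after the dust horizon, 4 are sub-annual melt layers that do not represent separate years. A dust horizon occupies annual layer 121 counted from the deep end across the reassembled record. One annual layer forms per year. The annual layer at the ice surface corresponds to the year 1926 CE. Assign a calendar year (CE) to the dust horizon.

1121 CE

Total annual layers = 626 + 282 + 22 = 930.
The dust horizon sits at annual layer 121 from the deep end, so 930 − 121 = 809 annual layers formed after it.
Excluding 4 false annual layers: 809 − 4 = 805.
The annual layer at the ice surface is 1926 CE, so the dust horizon dates to 1926 − 805 = 1121 CE.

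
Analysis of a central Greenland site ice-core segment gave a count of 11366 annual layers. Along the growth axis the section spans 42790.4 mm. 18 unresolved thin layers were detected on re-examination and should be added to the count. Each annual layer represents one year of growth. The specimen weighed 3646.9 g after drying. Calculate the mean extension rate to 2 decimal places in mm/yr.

3.76 mm/yr

True annual layer count = 11366 + 18 = 11384.
Extension rate ≈ 42790.4 / 11384 = 3.76 mm/yr.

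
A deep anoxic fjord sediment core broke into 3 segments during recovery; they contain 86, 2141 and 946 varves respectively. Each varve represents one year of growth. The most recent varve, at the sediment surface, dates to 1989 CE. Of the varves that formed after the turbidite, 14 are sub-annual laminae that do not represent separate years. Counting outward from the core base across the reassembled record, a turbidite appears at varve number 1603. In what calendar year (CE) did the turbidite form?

433 CE

Total varves = 86 + 2141 + 946 = 3173.
The turbidite sits at varve 1603 from the core base, so 3173 − 1603 = 1570 varves formed after it.
Excluding 14 false varves: 1570 − 14 = 1556.
Counting back 1556 years from 1989 CE places the turbidite in 1989 − 1556 = 433 CE.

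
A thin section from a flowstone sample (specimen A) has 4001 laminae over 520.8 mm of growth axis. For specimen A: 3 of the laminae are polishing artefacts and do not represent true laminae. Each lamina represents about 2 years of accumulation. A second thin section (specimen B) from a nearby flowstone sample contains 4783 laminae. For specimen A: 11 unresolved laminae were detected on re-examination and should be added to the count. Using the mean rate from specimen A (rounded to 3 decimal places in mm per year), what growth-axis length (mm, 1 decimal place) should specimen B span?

621.8 mm

Specimen A: after corrections the count is 4001 − 3 + 11 = 4009 laminae.
Specimen A: at 2 years per lamina, 4009 × 2 = 8018 years.
A: Mean rate = 520.8 mm / 8018 years ≈ 0.065 mm/year.
Specimen B: at 2 years per lamina, 4783 × 2 = 9566 years. Length of B = 0.065 × 9566 = 621.8 mm.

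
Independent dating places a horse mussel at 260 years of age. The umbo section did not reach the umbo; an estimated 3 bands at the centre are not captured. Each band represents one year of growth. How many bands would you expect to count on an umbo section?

257 bands

One band per year gives 260 bands over 260 years.
Subtracting the 3 bands not captured gives 260 − 3 = 257 bands in the record.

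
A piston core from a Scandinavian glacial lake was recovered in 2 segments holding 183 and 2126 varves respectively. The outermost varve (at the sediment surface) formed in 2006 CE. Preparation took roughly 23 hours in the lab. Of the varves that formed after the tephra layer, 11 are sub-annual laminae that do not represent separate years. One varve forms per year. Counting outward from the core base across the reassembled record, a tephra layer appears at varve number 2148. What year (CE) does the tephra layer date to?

Total varves = 183 + 2126 = 2309.
2309 − 2148 = 161 varves lie beyond the tephra layer toward the sediment surface.
Removing the 11 false varves leaves 161 − 11 = 150 true varves beyond the tephra layer.
2006 − 150 = 1856 CE.

1856 CE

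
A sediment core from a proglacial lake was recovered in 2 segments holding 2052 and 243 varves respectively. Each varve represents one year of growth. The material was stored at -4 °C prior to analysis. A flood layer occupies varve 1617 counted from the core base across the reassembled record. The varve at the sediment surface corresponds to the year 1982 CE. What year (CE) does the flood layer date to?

1304 CE

Total varves = 2052 + 243 = 2295.
2295 − 1617 = 678 varves lie beyond the flood layer toward the sediment surface.
1982 − 678 = 1304 CE.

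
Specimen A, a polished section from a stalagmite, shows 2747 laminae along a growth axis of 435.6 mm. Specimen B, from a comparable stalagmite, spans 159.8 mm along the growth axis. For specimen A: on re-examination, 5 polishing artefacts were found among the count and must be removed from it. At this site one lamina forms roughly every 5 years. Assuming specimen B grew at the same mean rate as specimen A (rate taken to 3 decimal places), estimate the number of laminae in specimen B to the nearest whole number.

999 laminae

Specimen A: after corrections the count is 2747 − 5 = 2742 laminae.
Specimen A: 2742 laminae at 5 years each span 2742 × 5 = 13710 years.
A: Mean rate = 435.6 mm / 13710 years ≈ 0.032 mm/yr.
B spans 159.8 / 0.032 = 4993.75 years; at 5 years per lamina that is 4993.75 / 5 ≈ 999 laminae.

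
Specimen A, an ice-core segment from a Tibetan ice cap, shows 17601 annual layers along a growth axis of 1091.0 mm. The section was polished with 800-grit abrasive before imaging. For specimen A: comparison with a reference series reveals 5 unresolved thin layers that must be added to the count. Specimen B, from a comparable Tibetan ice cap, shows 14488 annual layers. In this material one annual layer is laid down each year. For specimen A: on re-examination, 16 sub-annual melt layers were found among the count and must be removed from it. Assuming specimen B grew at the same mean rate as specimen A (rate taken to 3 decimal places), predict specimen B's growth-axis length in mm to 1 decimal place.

Specimen A: adjusted count: 17601 − 16 + 5 = 17590 annual layers.
A: 1091.0 mm over 17590 years gives 1091.0 / 17590 ≈ 0.062 mm/yr.
B's length ≈ 0.062 × 14488 = 898.3 mm.

898.3 mm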